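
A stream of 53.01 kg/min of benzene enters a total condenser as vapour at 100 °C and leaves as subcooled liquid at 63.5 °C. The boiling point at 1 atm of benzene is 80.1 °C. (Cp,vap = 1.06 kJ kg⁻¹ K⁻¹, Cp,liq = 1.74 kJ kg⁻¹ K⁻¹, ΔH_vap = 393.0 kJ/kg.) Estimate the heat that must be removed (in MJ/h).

vapour 100→80.1 °C: -21.094 kJ/kg
condensation at 80.1 °C: -393 kJ/kg
liquid 80.1→63.5 °C: -28.884 kJ/kg
Δh = -21.094 + -393 + -28.884 = -442.98 kJ/kg
Q = ṁ·Δh = 53.01 kg/min × -442.98 kJ/kg = -23482 kJ/min
|Q| = 391.37 kW = 1408.9 MJ/h

Q_c = 1410 MJ/h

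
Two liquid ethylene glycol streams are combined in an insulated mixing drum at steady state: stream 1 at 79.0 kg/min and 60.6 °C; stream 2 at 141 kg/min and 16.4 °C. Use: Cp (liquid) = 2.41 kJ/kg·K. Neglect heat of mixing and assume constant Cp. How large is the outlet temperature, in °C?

Adiabatic, steady state ⇒ Σ ṁᵢCp,ᵢ(T_out − Tᵢ) = 0
T_out = Σ ṁᵢCp,ᵢTᵢ / Σ ṁᵢCp,ᵢ
      = 17111 / 530.2 = 32.272 °C

T_out = 32.3 °C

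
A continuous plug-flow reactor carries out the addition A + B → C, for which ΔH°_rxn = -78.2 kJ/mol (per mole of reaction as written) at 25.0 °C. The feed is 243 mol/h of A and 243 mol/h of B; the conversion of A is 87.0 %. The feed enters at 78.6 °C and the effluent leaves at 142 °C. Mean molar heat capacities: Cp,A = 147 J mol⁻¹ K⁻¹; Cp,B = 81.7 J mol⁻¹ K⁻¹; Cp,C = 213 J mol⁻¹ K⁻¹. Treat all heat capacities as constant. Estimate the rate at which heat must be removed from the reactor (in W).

Extent of reaction ξ = 0.870 × 243 = 211.41 mol/h
Reaction term: ξ·ΔH°_rxn = 211.41 × -78.2 = -16532 kJ/h
Sensible, feed 78.6→25 °C: -2978.8 kJ/h
Outlet flows (mol/h): A 31.59, B 31.59, C 211.41
Sensible, products 25→142 °C: 6113.8 kJ/h
Q = ΔH = -13397 kJ/h = -3.7214 kW
Heat removed = 3721.4 W

Q_out = 3720 W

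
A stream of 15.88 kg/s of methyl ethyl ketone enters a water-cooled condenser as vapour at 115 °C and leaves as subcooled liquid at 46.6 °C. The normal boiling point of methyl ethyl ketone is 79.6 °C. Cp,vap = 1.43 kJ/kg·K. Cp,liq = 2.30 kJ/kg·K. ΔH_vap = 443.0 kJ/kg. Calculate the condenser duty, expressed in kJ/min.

vapour 115→79.6 °C: -50.622 kJ/kg
condensation at 79.6 °C: -443 kJ/kg
liquid 79.6→46.6 °C: -75.9 kJ/kg
Δh = -50.622 + -443 + -75.9 = -569.52 kJ/kg
Q = ṁ·Δh = 15.88 kg/s × -569.52 kJ/kg = -9044 kJ/s
|Q| = 9044 kW = 542640 kJ/min

Q_c = 543000 kJ/min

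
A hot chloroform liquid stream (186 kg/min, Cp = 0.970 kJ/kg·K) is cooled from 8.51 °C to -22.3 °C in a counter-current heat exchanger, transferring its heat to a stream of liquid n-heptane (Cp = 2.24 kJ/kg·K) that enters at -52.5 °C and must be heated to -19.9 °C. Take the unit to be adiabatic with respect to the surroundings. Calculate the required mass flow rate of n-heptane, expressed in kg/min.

ṁ_c = 76.1 kg/min

Heat released by hot stream: Q = 186 × 0.970 × (8.51 − -22.3) = 5558.7 kJ/min
Energy balance on cold side (adiabatic exchanger): Q = ṁ_c·Cp_c·(T_c,out − T_c,in)
ṁ_c = 5558.7 / [2.24 × (-19.9 − -52.5)] = 76.122 kg/min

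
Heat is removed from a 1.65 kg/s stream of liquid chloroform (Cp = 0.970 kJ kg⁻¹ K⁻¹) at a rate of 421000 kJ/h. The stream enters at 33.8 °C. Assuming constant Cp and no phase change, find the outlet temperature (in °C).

T_out = -39.3 °C

Q = 421000 kJ/h = 116.94 kJ/s
ΔT = Q/(ṁ·Cp) = 116.94/(1.65×0.970) = 73.067 K
T_out = 33.8 − 73.067 = -39.267 °C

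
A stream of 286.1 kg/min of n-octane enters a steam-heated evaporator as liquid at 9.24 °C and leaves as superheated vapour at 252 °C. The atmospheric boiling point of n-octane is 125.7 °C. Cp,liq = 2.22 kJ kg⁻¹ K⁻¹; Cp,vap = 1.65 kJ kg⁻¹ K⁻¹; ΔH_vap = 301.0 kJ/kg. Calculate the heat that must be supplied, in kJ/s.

Q = 3660 kJ/s

liquid 9.24→125.7 °C: 258.54 kJ/kg
vaporisation at 125.7 °C: 301 kJ/kg
vapour 125.7→252 °C: 208.39 kJ/kg
Δh = 258.54 + 301 + 208.39 = 767.94 kJ/kg
Q = ṁ·Δh = 286.1 kg/min × 767.94 kJ/kg = 219710 kJ/min
|Q| = 3661.8 kW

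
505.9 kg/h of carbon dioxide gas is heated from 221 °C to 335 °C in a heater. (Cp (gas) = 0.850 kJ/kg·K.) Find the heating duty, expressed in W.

Q = ṁ·Cp·ΔT = 505.9 × 0.850 × (335 − 221) = 49022 kJ/h
Converting: 49022 / 3600 s = 13.617 kW
Heating duty = 13617 W

Q = 13600 W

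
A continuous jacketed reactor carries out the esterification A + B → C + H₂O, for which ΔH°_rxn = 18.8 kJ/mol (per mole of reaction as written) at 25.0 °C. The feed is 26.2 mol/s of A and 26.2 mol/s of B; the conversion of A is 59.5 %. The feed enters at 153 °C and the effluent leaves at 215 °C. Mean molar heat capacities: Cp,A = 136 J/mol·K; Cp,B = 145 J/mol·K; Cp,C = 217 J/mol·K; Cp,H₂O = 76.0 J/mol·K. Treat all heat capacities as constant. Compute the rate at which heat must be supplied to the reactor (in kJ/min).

Extent of reaction ξ = 0.595 × 26.2 = 15.589 mol/s
Reaction term: ξ·ΔH°_rxn = 15.589 × 18.8 = 293.07 kJ/s
Sensible, feed 153→25 °C: -942.36 kJ/s
Outlet flows (mol/s): A 10.611, B 10.611, C 15.589, H₂O 15.589
Sensible, products 25→215 °C: 1434.4 kJ/s
Q = ΔH = 785.07 kJ/s = 785.07 kW
Heat supplied = 47104 kJ/min

Q_in = 47100 kJ/min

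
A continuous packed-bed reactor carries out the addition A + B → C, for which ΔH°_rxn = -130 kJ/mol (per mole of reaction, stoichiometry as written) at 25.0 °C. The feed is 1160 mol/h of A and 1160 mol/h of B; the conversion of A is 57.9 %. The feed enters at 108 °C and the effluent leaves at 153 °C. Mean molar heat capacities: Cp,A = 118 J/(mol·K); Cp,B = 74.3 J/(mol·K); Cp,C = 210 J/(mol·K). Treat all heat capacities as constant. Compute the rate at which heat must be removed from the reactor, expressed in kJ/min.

Extent of reaction ξ = 0.579 × 1160 = 671.64 mol/h
Reaction term: ξ·ΔH°_rxn = 671.64 × -130 = -87313 kJ/h
Sensible, feed 108→25 °C: -18515 kJ/h
Outlet flows (mol/h): A 488.36, B 488.36, C 671.64
Sensible, products 25→153 °C: 30074 kJ/h
Q = ΔH = -75753 kJ/h = -21.043 kW
Heat removed = 1262.6 kJ/min

Q_out = 1260 kJ/min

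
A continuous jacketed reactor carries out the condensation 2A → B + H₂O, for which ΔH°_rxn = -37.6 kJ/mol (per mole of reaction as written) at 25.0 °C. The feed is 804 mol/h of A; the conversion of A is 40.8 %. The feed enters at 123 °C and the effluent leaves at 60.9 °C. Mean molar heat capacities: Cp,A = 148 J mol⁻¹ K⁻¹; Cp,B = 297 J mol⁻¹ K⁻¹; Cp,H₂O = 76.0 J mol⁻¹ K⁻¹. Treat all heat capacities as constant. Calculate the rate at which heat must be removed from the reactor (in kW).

Extent of reaction ξ = 0.408 × 804 / 2 = 164.02 mol/h
Reaction term: ξ·ΔH°_rxn = 164.02 × -37.6 = -6167 kJ/h
Sensible, feed 123→25 °C: -11661 kJ/h
Outlet flows (mol/h): A 475.97, B 164.02, H₂O 164.02
Sensible, products 25→60.9 °C: 4725.2 kJ/h
Q = ΔH = -13103 kJ/h = -3.6397 kW
Heat removed = 3.6397 kW

Q_out = 3.64 kW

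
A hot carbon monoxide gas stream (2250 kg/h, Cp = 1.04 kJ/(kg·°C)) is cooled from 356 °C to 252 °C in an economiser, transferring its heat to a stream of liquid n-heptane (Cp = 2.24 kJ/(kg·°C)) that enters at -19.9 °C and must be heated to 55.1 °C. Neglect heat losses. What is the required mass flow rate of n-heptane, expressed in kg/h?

Heat released by hot stream: Q = 2250 × 1.04 × (356 − 252) = 243360 kJ/h
Energy balance on cold side (adiabatic exchanger): Q = ṁ_c·Cp_c·(T_c,out − T_c,in)
ṁ_c = 243360 / [2.24 × (55.1 − -19.9)] = 1448.6 kg/h

ṁ_c = 1450 kg/h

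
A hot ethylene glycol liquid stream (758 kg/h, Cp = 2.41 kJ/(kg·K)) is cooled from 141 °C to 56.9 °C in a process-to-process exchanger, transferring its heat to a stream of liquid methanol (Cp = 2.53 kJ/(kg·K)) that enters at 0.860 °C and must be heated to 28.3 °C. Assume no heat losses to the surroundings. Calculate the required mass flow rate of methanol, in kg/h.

Heat released by hot stream: Q = 758 × 2.41 × (141 − 56.9) = 153630 kJ/h
Energy balance on cold side (adiabatic exchanger): Q = ṁ_c·Cp_c·(T_c,out − T_c,in)
ṁ_c = 153630 / [2.53 × (28.3 − 0.860)] = 2213 kg/h

ṁ_c = 2210 kg/h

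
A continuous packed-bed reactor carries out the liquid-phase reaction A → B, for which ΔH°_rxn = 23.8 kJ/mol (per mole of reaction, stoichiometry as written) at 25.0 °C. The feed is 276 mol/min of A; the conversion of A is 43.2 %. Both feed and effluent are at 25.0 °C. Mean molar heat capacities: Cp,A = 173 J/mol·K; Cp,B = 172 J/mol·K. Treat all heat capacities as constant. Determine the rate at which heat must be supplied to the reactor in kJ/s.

Extent of reaction ξ = 0.432 × 276 = 119.23 mol/min
Reaction term: ξ·ΔH°_rxn = 119.23 × 23.8 = 2837.7 kJ/min
Q = ΔH = 2837.7 kJ/min = 47.295 kW
Heat supplied = 47.295 kJ/s

Q_in = 47.3 kJ/s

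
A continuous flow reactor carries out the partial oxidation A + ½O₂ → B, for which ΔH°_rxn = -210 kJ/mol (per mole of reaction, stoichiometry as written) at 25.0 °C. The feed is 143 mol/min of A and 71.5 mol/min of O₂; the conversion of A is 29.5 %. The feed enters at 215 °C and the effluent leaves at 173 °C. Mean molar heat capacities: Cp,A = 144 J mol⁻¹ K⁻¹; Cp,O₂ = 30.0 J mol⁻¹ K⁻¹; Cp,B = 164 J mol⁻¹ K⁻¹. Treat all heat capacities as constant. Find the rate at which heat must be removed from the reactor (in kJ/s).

Q_out = 163 kJ/s

Extent of reaction ξ = 0.295 × 143 = 42.185 mol/min
Reaction term: ξ·ΔH°_rxn = 42.185 × -210 = -8858.8 kJ/min
Sensible, feed 215→25 °C: -4320 kJ/min
Outlet flows (mol/min): A 100.81, O₂ 50.407, B 42.185
Sensible, products 25→173 °C: 3396.3 kJ/min
Q = ΔH = -9782.6 kJ/min = -163.04 kW
Heat removed = 163.04 kJ/s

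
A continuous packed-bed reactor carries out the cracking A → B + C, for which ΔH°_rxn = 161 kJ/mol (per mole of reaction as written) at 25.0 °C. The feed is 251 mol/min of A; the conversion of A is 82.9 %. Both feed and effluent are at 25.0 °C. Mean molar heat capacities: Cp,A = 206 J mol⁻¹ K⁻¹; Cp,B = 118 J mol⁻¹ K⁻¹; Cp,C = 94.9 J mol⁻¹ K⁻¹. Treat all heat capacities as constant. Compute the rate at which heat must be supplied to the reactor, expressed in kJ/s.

Q_in = 558 kJ/s

Extent of reaction ξ = 0.829 × 251 = 208.08 mol/min
Reaction term: ξ·ΔH°_rxn = 208.08 × 161 = 33501 kJ/min
Q = ΔH = 33501 kJ/min = 558.35 kW
Heat supplied = 558.35 kJ/s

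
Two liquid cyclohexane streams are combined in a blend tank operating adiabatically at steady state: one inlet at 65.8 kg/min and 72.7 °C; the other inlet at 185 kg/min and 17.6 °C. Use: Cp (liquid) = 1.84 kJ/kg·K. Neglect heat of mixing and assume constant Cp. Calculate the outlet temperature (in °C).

Adiabatic, steady state ⇒ Σ ṁᵢCp,ᵢ(T_out − Tᵢ) = 0
T_out = Σ ṁᵢCp,ᵢTᵢ / Σ ṁᵢCp,ᵢ
      = 14793 / 461.47 = 32.056 °C

T_out = 32.1 °C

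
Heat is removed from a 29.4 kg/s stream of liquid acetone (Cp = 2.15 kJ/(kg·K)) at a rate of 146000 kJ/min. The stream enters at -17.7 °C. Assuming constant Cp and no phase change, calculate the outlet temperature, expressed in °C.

T_out = -56.2 °C

Q = 146000 kJ/min = 2433.3 kJ/s
ΔT = Q/(ṁ·Cp) = 2433.3/(29.4×2.15) = 38.496 K
T_out = -17.7 − 38.496 = -56.196 °C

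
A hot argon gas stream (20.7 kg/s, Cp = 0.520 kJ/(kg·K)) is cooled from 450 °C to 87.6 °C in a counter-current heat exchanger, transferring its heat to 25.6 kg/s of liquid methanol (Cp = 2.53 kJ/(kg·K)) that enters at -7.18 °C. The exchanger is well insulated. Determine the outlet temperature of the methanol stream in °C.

T_c,out = 53.0 °C

Heat released by hot stream: Q = 20.7 × 0.520 × (450 − 87.6) = 3900.9 kJ/s
Energy balance on cold side (adiabatic exchanger): Q = ṁ_c·Cp_c·(T_c,out − T_c,in)
T_c,out = -7.18 + 3900.9/(25.6 × 2.53) = 53.048 °C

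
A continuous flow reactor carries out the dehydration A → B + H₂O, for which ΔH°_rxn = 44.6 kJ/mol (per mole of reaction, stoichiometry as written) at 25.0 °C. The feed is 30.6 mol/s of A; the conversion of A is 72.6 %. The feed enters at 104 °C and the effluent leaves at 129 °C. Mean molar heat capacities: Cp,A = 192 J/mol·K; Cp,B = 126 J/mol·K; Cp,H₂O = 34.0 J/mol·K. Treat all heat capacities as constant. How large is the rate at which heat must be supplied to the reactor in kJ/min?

Extent of reaction ξ = 0.726 × 30.6 = 22.216 mol/s
Reaction term: ξ·ΔH°_rxn = 22.216 × 44.6 = 990.82 kJ/s
Sensible, feed 104→25 °C: -464.14 kJ/s
Outlet flows (mol/s): A 8.3844, B 22.216, H₂O 22.216
Sensible, products 25→129 °C: 537.09 kJ/s
Q = ΔH = 1063.8 kJ/s = 1063.8 kW
Heat supplied = 63826 kJ/min

Q_in = 63800 kJ/min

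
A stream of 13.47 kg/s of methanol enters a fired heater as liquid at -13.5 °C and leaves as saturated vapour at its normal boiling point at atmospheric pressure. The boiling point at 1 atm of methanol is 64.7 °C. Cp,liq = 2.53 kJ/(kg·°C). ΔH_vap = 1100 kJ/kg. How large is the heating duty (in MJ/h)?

liquid -13.5→64.7 °C: 197.85 kJ/kg
vaporisation at 64.7 °C: 1100 kJ/kg
Δh = 197.85 + 1100 = 1297.8 kJ/kg
Q = ṁ·Δh = 13.47 kg/s × 1297.8 kJ/kg = 17482 kJ/s
|Q| = 17482 kW = 62935 MJ/h

Q = 62900 MJ/h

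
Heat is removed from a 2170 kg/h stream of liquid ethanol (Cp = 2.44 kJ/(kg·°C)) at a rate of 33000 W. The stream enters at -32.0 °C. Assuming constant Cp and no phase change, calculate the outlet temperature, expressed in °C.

Q = 33000 W = 118800 kJ/h
ΔT = Q/(ṁ·Cp) = 118800/(2170×2.44) = 22.437 K
T_out = -32.0 − 22.437 = -54.437 °C

T_out = -54.4 °C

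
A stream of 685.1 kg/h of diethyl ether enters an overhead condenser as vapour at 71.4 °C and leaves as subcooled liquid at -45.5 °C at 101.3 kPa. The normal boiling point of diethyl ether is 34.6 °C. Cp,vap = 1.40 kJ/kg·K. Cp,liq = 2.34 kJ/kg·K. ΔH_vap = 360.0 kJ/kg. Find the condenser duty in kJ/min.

vapour 71.4→34.6 °C: -51.52 kJ/kg
condensation at 34.6 °C: -360 kJ/kg
liquid 34.6→-45.5 °C: -187.43 kJ/kg
Δh = -51.52 + -360 + -187.43 = -598.95 kJ/kg
Q = ṁ·Δh = 685.1 kg/h × -598.95 kJ/kg = -410340 kJ/h
|Q| = 113.98 kW = 6839.1 kJ/min

Q_c = 6840 kJ/min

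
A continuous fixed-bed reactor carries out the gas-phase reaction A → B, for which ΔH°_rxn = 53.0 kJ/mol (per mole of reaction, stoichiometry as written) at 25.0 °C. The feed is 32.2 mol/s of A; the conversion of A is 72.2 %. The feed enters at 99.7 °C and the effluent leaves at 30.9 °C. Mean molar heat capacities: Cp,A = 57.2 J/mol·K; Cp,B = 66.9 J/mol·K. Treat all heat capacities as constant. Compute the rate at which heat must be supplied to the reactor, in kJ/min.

Q_in = 66400 kJ/min

Extent of reaction ξ = 0.722 × 32.2 = 23.248 mol/s
Reaction term: ξ·ΔH°_rxn = 23.248 × 53.0 = 1232.2 kJ/s
Sensible, feed 99.7→25 °C: -137.59 kJ/s
Outlet flows (mol/s): A 8.9516, B 23.248
Sensible, products 25→30.9 °C: 12.197 kJ/s
Q = ΔH = 1106.8 kJ/s = 1106.8 kW
Heat supplied = 66407 kJ/min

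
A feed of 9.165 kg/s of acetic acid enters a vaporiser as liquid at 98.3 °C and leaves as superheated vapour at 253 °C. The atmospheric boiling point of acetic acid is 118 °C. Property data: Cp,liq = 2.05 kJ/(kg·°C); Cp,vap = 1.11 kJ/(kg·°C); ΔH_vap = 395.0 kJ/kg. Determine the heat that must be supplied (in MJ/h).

liquid 98.3→118 °C: 40.385 kJ/kg
vaporisation at 118 °C: 395 kJ/kg
vapour 118→253 °C: 149.85 kJ/kg
Δh = 40.385 + 395 + 149.85 = 585.24 kJ/kg
Q = ṁ·Δh = 9.165 kg/s × 585.24 kJ/kg = 5363.7 kJ/s
|Q| = 5363.7 kW = 19309 MJ/h

Q = 19300 MJ/h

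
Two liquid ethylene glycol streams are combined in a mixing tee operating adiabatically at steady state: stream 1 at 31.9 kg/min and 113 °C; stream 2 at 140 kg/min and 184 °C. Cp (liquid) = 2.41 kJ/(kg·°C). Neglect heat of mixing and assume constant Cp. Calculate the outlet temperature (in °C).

T_out = 171 °C

Adiabatic, steady state ⇒ Σ ṁᵢCp,ᵢ(T_out − Tᵢ) = 0
T_out = Σ ṁᵢCp,ᵢTᵢ / Σ ṁᵢCp,ᵢ
      = 70769 / 414.28 = 170.82 °C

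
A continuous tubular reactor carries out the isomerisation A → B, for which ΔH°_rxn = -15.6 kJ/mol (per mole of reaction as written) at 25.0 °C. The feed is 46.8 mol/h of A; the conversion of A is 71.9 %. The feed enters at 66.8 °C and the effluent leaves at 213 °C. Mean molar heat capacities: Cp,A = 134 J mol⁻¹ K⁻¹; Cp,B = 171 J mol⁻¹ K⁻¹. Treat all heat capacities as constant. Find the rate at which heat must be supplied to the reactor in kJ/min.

Q_in = 10.4 kJ/min

Extent of reaction ξ = 0.719 × 46.8 = 33.649 mol/h
Reaction term: ξ·ΔH°_rxn = 33.649 × -15.6 = -524.93 kJ/h
Sensible, feed 66.8→25 °C: -262.14 kJ/h
Outlet flows (mol/h): A 13.151, B 33.649
Sensible, products 25→213 °C: 1413 kJ/h
Q = ΔH = 625.99 kJ/h = 0.17388 kW
Heat supplied = 10.433 kJ/min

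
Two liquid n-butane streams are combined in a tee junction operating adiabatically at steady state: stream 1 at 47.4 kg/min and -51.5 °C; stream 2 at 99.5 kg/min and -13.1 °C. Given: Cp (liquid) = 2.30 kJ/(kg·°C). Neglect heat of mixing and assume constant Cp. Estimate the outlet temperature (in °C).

Adiabatic, steady state ⇒ Σ ṁᵢCp,ᵢ(T_out − Tᵢ) = 0
Σ ṁᵢCp,ᵢTᵢ = 47.4×2.30×-51.5 + 99.5×2.30×-13.1 = -8612.5
Σ ṁᵢCp,ᵢ = 47.4×2.30 + 99.5×2.30 = 337.87
T_out = -8612.5 / 337.87 = -25.49 °C

T_out = -25.5 °C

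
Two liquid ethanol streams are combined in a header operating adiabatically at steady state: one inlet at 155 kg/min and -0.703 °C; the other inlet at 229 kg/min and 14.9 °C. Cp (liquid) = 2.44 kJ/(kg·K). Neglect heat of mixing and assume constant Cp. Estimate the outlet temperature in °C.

T_out = 8.60 °C

Adiabatic, steady state ⇒ Σ ṁᵢCp,ᵢ(T_out − Tᵢ) = 0
Σ ṁᵢCp,ᵢTᵢ = 155×2.44×-0.703 + 229×2.44×14.9 = 8059.6
Σ ṁᵢCp,ᵢ = 155×2.44 + 229×2.44 = 936.96
T_out = 8059.6 / 936.96 = 8.6019 °C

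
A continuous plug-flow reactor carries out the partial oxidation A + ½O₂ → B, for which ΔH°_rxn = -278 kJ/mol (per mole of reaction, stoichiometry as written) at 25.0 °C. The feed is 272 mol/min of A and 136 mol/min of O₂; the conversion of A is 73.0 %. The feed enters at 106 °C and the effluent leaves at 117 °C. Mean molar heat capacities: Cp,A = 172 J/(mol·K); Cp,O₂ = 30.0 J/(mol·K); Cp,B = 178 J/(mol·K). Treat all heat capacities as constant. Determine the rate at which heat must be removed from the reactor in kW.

Q_out = 913 kW

Extent of reaction ξ = 0.730 × 272 = 198.56 mol/min
Reaction term: ξ·ΔH°_rxn = 198.56 × -278 = -55200 kJ/min
Sensible, feed 106→25 °C: -4120 kJ/min
Outlet flows (mol/min): A 73.44, O₂ 36.72, B 198.56
Sensible, products 25→117 °C: 4515.1 kJ/min
Q = ΔH = -54805 kJ/min = -913.41 kW
Heat removed = 913.41 kW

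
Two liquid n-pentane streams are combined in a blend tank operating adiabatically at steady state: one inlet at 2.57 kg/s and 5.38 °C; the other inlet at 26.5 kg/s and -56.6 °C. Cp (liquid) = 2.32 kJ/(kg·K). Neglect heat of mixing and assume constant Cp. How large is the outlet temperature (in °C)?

T_out = -51.1 °C

Adiabatic, steady state ⇒ Σ ṁᵢCp,ᵢ(T_out − Tᵢ) = 0
T_out = Σ ṁᵢCp,ᵢTᵢ / Σ ṁᵢCp,ᵢ
      = -3447.7 / 67.442 = -51.121 °C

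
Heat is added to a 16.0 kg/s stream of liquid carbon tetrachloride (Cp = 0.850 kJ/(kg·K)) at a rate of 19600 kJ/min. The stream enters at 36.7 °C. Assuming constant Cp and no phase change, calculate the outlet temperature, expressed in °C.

Q = 19600 kJ/min = 326.67 kJ/s
ΔT = Q/(ṁ·Cp) = 326.67/(16.0×0.850) = 24.02 K
T_out = 36.7 + 24.02 = 60.72 °C

T_out = 60.7 °C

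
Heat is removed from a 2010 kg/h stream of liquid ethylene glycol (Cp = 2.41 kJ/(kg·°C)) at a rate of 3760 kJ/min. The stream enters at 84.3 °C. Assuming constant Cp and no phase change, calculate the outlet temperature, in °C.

T_out = 37.7 °C

Q = 3760 kJ/min = 225600 kJ/h
ΔT = Q/(ṁ·Cp) = 225600/(2010×2.41) = 46.572 K
T_out = 84.3 − 46.572 = 37.728 °C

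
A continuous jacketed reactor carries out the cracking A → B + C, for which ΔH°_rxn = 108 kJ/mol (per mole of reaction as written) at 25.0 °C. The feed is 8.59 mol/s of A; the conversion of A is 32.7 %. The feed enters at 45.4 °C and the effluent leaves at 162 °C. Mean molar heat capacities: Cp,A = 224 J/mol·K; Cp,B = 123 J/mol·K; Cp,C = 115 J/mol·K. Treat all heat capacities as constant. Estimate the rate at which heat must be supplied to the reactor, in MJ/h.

Q_in = 1920 MJ/h

Extent of reaction ξ = 0.327 × 8.59 = 2.8089 mol/s
Reaction term: ξ·ΔH°_rxn = 2.8089 × 108 = 303.36 kJ/s
Sensible, feed 45.4→25 °C: -39.253 kJ/s
Outlet flows (mol/s): A 5.7811, B 2.8089, C 2.8089
Sensible, products 25→162 °C: 269 kJ/s
Q = ΔH = 533.11 kJ/s = 533.11 kW
Heat supplied = 1919.2 MJ/h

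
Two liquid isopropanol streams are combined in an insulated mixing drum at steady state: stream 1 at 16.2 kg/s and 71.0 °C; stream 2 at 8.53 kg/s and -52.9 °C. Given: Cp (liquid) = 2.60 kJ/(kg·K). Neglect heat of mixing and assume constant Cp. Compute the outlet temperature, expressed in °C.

T_out = 28.3 °C

Energy balance with Q = 0: Σ ṁᵢCp,ᵢ(T_out − Tᵢ) = 0
Σ ṁᵢCp,ᵢTᵢ = 16.2×2.60×71.0 + 8.53×2.60×-52.9 = 1817.3
Σ ṁᵢCp,ᵢ = 16.2×2.60 + 8.53×2.60 = 64.298
T_out = 1817.3 / 64.298 = 28.264 °C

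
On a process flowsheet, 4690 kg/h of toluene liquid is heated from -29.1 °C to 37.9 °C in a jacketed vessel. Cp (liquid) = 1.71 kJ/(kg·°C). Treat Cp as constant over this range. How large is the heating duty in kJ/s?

Q = ṁ·Cp·ΔT = 4690 × 1.71 × (37.9 − -29.1) = 537330 kJ/h
Converting: 537330 / 3600 s = 149.26 kW

Q = 149 kJ/s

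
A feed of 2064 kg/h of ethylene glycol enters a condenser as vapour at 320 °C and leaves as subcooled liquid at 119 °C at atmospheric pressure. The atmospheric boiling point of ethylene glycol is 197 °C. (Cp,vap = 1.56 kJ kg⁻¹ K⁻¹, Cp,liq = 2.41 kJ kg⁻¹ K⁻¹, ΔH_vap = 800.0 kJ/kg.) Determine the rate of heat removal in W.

Q_c = 676000 W

vapour 320→197 °C: -191.88 kJ/kg
condensation at 197 °C: -800 kJ/kg
liquid 197→119 °C: -187.98 kJ/kg
Δh = -191.88 + -800 + -187.98 = -1179.9 kJ/kg
Q = ṁ·Δh = 2064 kg/h × -1179.9 kJ/kg = -2.4352e+06 kJ/h
|Q| = 676.45 kW = 676450 W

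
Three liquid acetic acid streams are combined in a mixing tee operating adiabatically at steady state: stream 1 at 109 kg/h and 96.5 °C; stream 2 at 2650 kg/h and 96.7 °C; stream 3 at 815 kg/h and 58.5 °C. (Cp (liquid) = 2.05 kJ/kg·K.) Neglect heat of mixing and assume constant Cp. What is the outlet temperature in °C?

T_out = 88.0 °C

Energy balance with Q = 0: Σ ṁᵢCp,ᵢ(T_out − Tᵢ) = 0
Σ ṁᵢCp,ᵢTᵢ = 109×2.05×96.5 + 2650×2.05×96.7 + 815×2.05×58.5 = 644620
Σ ṁᵢCp,ᵢ = 109×2.05 + 2650×2.05 + 815×2.05 = 7326.7
T_out = 644620 / 7326.7 = 87.983 °C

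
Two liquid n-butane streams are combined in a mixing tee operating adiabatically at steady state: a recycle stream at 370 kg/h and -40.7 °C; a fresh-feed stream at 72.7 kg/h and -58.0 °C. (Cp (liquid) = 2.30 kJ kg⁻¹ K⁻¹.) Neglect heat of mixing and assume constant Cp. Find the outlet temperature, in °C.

Adiabatic, steady state ⇒ Σ ṁᵢCp,ᵢ(T_out − Tᵢ) = 0
T_out = Σ ṁᵢCp,ᵢTᵢ / Σ ṁᵢCp,ᵢ
      = -44334 / 1018.2 = -43.541 °C

T_out = -43.5 °C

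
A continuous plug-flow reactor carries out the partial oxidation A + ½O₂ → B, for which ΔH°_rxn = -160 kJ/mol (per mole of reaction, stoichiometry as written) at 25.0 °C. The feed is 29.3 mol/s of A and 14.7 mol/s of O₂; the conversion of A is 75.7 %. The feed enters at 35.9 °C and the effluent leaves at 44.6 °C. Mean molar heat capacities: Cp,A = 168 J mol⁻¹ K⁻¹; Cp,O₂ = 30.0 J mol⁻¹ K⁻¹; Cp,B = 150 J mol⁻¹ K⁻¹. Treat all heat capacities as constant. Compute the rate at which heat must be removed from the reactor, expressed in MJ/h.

Extent of reaction ξ = 0.757 × 29.3 = 22.18 mol/s
Reaction term: ξ·ΔH°_rxn = 22.18 × -160 = -3548.8 kJ/s
Sensible, feed 35.9→25 °C: -58.461 kJ/s
Outlet flows (mol/s): A 7.1199, O₂ 3.6099, B 22.18
Sensible, products 25→44.6 °C: 90.777 kJ/s
Q = ΔH = -3516.5 kJ/s = -3516.5 kW
Heat removed = 12659 MJ/h

Q_out = 12700 MJ/h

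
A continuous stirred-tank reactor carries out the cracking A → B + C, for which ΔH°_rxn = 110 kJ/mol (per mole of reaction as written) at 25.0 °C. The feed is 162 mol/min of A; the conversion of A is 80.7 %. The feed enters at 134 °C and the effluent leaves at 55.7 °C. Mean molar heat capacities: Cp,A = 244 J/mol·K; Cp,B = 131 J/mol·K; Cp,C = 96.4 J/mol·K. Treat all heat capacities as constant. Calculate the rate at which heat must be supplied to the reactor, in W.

Q_in = 187000 W

Extent of reaction ξ = 0.807 × 162 = 130.73 mol/min
Reaction term: ξ·ΔH°_rxn = 130.73 × 110 = 14381 kJ/min
Sensible, feed 134→25 °C: -4308.6 kJ/min
Outlet flows (mol/min): A 31.266, B 130.73, C 130.73
Sensible, products 25→55.7 °C: 1146.9 kJ/min
Q = ΔH = 11219 kJ/min = 186.98 kW
Heat supplied = 186980 W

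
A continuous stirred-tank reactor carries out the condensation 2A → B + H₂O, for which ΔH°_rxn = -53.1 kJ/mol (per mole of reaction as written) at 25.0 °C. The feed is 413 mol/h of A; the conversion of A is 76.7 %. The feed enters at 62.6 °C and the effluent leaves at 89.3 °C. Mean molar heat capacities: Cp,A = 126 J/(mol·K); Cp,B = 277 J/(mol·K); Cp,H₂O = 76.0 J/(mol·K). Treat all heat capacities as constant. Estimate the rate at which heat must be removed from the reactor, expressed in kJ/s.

Q_out = 1.66 kJ/s

Extent of reaction ξ = 0.767 × 413 / 2 = 158.39 mol/h
Reaction term: ξ·ΔH°_rxn = 158.39 × -53.1 = -8410.3 kJ/h
Sensible, feed 62.6→25 °C: -1956.6 kJ/h
Outlet flows (mol/h): A 96.229, B 158.39, H₂O 158.39
Sensible, products 25→89.3 °C: 4374.6 kJ/h
Q = ΔH = -5992.3 kJ/h = -1.6645 kW
Heat removed = 1.6645 kJ/s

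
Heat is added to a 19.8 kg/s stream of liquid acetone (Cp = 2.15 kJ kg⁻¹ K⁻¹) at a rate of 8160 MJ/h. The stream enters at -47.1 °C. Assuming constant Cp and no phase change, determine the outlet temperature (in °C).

T_out = 6.15 °C

Q = 8160 MJ/h = 2266.7 kJ/s
ΔT = Q/(ṁ·Cp) = 2266.7/(19.8×2.15) = 53.246 K
T_out = -47.1 + 53.246 = 6.1456 °C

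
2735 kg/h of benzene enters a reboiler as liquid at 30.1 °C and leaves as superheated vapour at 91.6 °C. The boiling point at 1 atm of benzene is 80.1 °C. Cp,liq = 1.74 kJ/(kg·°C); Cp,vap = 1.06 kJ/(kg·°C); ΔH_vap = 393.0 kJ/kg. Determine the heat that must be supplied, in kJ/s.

Q = 374 kJ/s

liquid 30.1→80.1 °C: 87 kJ/kg
vaporisation at 80.1 °C: 393 kJ/kg
vapour 80.1→91.6 °C: 12.19 kJ/kg
Δh = 87 + 393 + 12.19 = 492.19 kJ/kg
Q = ṁ·Δh = 2735 kg/h × 492.19 kJ/kg = 1.3461e+06 kJ/h
|Q| = 373.93 kW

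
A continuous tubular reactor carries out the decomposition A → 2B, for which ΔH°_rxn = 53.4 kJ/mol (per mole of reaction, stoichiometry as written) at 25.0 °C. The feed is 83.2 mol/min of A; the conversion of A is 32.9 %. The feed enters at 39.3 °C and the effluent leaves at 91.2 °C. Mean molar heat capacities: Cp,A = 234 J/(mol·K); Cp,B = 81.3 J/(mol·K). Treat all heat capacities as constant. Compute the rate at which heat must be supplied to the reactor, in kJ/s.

Q_in = 39.0 kJ/s

Extent of reaction ξ = 0.329 × 83.2 = 27.373 mol/min
Reaction term: ξ·ΔH°_rxn = 27.373 × 53.4 = 1461.7 kJ/min
Sensible, feed 39.3→25 °C: -278.4 kJ/min
Outlet flows (mol/min): A 55.827, B 54.746
Sensible, products 25→91.2 °C: 1159.5 kJ/min
Q = ΔH = 2342.8 kJ/min = 39.046 kW
Heat supplied = 39.046 kJ/s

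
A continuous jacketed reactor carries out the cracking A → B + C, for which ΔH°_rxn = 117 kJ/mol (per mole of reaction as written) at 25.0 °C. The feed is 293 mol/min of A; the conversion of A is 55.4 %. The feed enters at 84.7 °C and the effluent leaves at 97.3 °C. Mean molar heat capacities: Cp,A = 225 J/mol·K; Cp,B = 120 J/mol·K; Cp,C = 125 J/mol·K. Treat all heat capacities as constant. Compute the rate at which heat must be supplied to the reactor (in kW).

Extent of reaction ξ = 0.554 × 293 = 162.32 mol/min
Reaction term: ξ·ΔH°_rxn = 162.32 × 117 = 18992 kJ/min
Sensible, feed 84.7→25 °C: -3935.7 kJ/min
Outlet flows (mol/min): A 130.68, B 162.32, C 162.32
Sensible, products 25→97.3 °C: 5001.1 kJ/min
Q = ΔH = 20057 kJ/min = 334.28 kW
Heat supplied = 334.28 kW

Q_in = 334 kW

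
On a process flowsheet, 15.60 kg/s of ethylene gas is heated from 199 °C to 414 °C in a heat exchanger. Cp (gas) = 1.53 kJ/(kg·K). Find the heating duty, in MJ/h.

Q = ṁ·Cp·ΔT = 15.60 × 1.53 × (414 − 199) = 5131.6 kJ/s
Heating duty = 18474 MJ/h

Q = 18500 MJ/h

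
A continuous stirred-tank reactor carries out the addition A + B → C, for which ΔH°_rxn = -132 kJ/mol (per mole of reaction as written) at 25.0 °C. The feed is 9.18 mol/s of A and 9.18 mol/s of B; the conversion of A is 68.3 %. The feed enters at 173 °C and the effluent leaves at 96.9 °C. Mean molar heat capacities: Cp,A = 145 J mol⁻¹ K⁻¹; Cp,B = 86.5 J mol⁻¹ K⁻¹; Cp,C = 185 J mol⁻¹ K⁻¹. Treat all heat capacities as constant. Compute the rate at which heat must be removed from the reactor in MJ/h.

Q_out = 3640 MJ/h

Extent of reaction ξ = 0.683 × 9.18 = 6.2699 mol/s
Reaction term: ξ·ΔH°_rxn = 6.2699 × -132 = -827.63 kJ/s
Sensible, feed 173→25 °C: -314.53 kJ/s
Outlet flows (mol/s): A 2.9101, B 2.9101, C 6.2699
Sensible, products 25→96.9 °C: 131.84 kJ/s
Q = ΔH = -1010.3 kJ/s = -1010.3 kW
Heat removed = 3637.2 MJ/h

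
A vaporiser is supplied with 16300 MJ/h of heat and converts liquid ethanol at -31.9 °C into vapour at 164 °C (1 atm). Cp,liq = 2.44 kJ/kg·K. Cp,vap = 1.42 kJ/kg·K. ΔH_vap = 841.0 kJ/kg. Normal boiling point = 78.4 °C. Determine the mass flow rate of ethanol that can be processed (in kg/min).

ṁ = 221 kg/min

Δh = 2.44×(78.4−-31.9) + 841.0 + 1.42×(164−78.4) = 1231.7 kJ/kg
Q = 16300 MJ/h = 4527.8 kJ/s = 271670 kJ/min
ṁ = Q/Δh = 271670 / 1231.7 = 220.57 kg/min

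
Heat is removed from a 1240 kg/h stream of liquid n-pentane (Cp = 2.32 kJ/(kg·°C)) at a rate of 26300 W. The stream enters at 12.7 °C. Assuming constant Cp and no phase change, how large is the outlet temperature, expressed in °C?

Q = 26300 W = 94680 kJ/h
ΔT = Q/(ṁ·Cp) = 94680/(1240×2.32) = 32.912 K
T_out = 12.7 − 32.912 = -20.212 °C

T_out = -20.2 °C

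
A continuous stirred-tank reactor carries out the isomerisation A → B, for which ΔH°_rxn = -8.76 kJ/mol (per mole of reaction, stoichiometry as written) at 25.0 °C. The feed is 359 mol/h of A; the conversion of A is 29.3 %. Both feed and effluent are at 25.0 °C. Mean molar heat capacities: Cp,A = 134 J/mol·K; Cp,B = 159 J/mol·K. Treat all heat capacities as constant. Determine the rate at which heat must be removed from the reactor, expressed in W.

Extent of reaction ξ = 0.293 × 359 = 105.19 mol/h
Reaction term: ξ·ΔH°_rxn = 105.19 × -8.76 = -921.44 kJ/h
Q = ΔH = -921.44 kJ/h = -0.25596 kW
Heat removed = 255.96 W

Q_out = 256 W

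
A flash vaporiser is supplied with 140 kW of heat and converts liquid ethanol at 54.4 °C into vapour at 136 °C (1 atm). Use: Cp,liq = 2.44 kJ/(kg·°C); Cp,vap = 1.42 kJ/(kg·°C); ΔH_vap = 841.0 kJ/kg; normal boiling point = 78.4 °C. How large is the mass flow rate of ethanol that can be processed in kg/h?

Δh = 2.44×(78.4−54.4) + 841.0 + 1.42×(136−78.4) = 981.35 kJ/kg
Q = 140 kW = 140 kJ/s = 504000 kJ/h
ṁ = Q/Δh = 504000 / 981.35 = 513.58 kg/h

ṁ = 514 kg/h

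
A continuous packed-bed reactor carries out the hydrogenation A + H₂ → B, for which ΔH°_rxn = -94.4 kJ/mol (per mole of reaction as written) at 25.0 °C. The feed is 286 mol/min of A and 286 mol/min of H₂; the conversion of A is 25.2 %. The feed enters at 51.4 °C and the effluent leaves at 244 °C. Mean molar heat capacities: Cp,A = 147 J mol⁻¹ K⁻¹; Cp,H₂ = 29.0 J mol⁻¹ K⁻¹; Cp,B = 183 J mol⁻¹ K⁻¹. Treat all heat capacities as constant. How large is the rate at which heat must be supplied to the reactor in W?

Extent of reaction ξ = 0.252 × 286 = 72.072 mol/min
Reaction term: ξ·ΔH°_rxn = 72.072 × -94.4 = -6803.6 kJ/min
Sensible, feed 51.4→25 °C: -1328.9 kJ/min
Outlet flows (mol/min): A 213.93, H₂ 213.93, B 72.072
Sensible, products 25→244 °C: 11134 kJ/min
Q = ΔH = 3001.6 kJ/min = 50.027 kW
Heat supplied = 50027 W

Q_in = 50000 W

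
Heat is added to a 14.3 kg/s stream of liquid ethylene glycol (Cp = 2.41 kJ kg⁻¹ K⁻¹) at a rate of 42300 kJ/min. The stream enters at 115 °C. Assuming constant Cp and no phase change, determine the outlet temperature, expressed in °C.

Q = 42300 kJ/min = 705 kJ/s
ΔT = Q/(ṁ·Cp) = 705/(14.3×2.41) = 20.457 K
T_out = 115 + 20.457 = 135.46 °C

T_out = 135 °C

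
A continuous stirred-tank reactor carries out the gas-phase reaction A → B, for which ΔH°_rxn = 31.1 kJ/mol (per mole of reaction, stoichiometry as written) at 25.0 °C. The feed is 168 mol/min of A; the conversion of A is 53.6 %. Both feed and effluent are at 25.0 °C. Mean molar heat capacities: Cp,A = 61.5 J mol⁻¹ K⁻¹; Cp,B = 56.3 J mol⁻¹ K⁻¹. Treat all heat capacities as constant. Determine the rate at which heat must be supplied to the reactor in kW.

Q_in = 46.7 kW

Extent of reaction ξ = 0.536 × 168 = 90.048 mol/min
Reaction term: ξ·ΔH°_rxn = 90.048 × 31.1 = 2800.5 kJ/min
Q = ΔH = 2800.5 kJ/min = 46.675 kW
Heat supplied = 46.675 kW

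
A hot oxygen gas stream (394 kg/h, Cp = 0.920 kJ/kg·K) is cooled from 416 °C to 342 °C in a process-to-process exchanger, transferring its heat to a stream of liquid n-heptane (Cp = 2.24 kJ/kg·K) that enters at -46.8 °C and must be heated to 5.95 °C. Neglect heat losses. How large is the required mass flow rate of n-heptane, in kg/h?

Heat released by hot stream: Q = 394 × 0.920 × (416 − 342) = 26824 kJ/h
Energy balance on cold side (adiabatic exchanger): Q = ṁ_c·Cp_c·(T_c,out − T_c,in)
ṁ_c = 26824 / [2.24 × (5.95 − -46.8)] = 227.01 kg/h

ṁ_c = 227 kg/h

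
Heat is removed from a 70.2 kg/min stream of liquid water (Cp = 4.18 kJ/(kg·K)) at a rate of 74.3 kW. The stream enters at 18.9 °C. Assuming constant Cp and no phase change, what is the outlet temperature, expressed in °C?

T_out = 3.71 °C

Q = 74.3 kW = 4458 kJ/min
ΔT = Q/(ṁ·Cp) = 4458/(70.2×4.18) = 15.192 K
T_out = 18.9 − 15.192 = 3.7076 °C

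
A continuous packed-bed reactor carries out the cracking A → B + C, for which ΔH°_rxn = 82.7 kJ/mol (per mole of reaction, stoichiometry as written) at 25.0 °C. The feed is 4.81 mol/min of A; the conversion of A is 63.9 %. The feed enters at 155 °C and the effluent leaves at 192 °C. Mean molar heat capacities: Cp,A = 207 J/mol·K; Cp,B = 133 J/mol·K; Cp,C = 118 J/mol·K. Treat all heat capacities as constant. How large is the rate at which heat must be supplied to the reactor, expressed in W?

Q_in = 5230 W

Extent of reaction ξ = 0.639 × 4.81 = 3.0736 mol/min
Reaction term: ξ·ΔH°_rxn = 3.0736 × 82.7 = 254.19 kJ/min
Sensible, feed 155→25 °C: -129.44 kJ/min
Outlet flows (mol/min): A 1.7364, B 3.0736, C 3.0736
Sensible, products 25→192 °C: 188.86 kJ/min
Q = ΔH = 313.61 kJ/min = 5.2268 kW
Heat supplied = 5226.8 W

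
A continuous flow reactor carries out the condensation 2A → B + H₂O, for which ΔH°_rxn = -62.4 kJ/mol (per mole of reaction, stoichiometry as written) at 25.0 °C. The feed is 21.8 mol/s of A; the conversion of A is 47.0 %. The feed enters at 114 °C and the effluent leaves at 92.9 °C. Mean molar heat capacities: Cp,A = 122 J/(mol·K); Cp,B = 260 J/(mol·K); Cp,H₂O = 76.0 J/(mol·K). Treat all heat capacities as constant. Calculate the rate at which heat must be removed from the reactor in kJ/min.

Extent of reaction ξ = 0.470 × 21.8 / 2 = 5.123 mol/s
Reaction term: ξ·ΔH°_rxn = 5.123 × -62.4 = -319.68 kJ/s
Sensible, feed 114→25 °C: -236.7 kJ/s
Outlet flows (mol/s): A 11.554, B 5.123, H₂O 5.123
Sensible, products 25→92.9 °C: 212.59 kJ/s
Q = ΔH = -343.79 kJ/s = -343.79 kW
Heat removed = 20627 kJ/min

Q_out = 20600 kJ/min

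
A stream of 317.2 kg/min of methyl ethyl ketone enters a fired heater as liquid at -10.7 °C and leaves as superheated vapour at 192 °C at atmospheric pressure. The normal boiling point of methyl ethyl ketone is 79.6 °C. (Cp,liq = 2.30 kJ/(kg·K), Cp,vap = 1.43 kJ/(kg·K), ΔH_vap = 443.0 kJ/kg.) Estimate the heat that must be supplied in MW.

Q = 4.29 MW

liquid -10.7→79.6 °C: 207.69 kJ/kg
vaporisation at 79.6 °C: 443 kJ/kg
vapour 79.6→192 °C: 160.73 kJ/kg
Δh = 207.69 + 443 + 160.73 = 811.42 kJ/kg
Q = ṁ·Δh = 317.2 kg/min × 811.42 kJ/kg = 257380 kJ/min
|Q| = 4289.7 kW = 4.2897 MW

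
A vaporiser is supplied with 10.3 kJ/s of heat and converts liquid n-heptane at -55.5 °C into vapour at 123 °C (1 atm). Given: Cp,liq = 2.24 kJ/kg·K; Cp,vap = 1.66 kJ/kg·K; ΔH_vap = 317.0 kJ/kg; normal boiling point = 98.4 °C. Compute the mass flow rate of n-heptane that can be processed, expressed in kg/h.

Δh = 2.24×(98.4−-55.5) + 317.0 + 1.66×(123−98.4) = 702.57 kJ/kg
Q = 10.3 kJ/s = 10.3 kJ/s = 37080 kJ/h
ṁ = Q/Δh = 37080 / 702.57 = 52.778 kg/h

ṁ = 52.8 kg/h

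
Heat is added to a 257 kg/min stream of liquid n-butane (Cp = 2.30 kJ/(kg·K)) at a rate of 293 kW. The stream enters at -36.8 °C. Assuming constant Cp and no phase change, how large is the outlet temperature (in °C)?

Q = 293 kW = 17580 kJ/min
ΔT = Q/(ṁ·Cp) = 17580/(257×2.30) = 29.741 K
T_out = -36.8 + 29.741 = -7.0588 °C

T_out = -7.06 °C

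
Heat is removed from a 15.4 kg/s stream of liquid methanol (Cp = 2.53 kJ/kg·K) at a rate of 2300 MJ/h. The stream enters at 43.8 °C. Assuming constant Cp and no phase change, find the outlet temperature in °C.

Q = 2300 MJ/h = 638.89 kJ/s
ΔT = Q/(ṁ·Cp) = 638.89/(15.4×2.53) = 16.398 K
T_out = 43.8 − 16.398 = 27.402 °C

T_out = 27.4 °C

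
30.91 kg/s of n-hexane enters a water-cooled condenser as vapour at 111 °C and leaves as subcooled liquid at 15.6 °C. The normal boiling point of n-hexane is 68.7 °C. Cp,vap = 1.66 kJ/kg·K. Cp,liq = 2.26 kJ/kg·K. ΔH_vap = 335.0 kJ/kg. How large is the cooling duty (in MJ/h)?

vapour 111→68.7 °C: -70.218 kJ/kg
condensation at 68.7 °C: -335 kJ/kg
liquid 68.7→15.6 °C: -120.01 kJ/kg
Δh = -70.218 + -335 + -120.01 = -525.22 kJ/kg
Q = ṁ·Δh = 30.91 kg/s × -525.22 kJ/kg = -16235 kJ/s
|Q| = 16235 kW = 58445 MJ/h

Q_c = 58400 MJ/h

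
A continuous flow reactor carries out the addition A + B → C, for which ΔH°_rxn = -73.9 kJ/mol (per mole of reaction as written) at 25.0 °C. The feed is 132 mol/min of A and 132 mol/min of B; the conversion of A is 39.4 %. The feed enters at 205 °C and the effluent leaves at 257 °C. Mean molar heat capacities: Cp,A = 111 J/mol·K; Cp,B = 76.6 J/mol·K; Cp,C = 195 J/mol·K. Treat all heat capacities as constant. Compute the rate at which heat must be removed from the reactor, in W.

Q_out = 41100 W

Extent of reaction ξ = 0.394 × 132 = 52.008 mol/min
Reaction term: ξ·ΔH°_rxn = 52.008 × -73.9 = -3843.4 kJ/min
Sensible, feed 205→25 °C: -4457.4 kJ/min
Outlet flows (mol/min): A 79.992, B 79.992, C 52.008
Sensible, products 25→257 °C: 5834.3 kJ/min
Q = ΔH = -2466.4 kJ/min = -41.107 kW
Heat removed = 41107 W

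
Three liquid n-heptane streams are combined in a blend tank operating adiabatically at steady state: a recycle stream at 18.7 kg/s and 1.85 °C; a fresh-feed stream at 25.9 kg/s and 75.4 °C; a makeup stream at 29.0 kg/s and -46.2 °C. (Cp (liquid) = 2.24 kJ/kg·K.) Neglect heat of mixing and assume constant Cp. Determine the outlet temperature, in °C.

T_out = 8.80 °C

Adiabatic, steady state ⇒ Σ ṁᵢCp,ᵢ(T_out − Tᵢ) = 0
T_out = Σ ṁᵢCp,ᵢTᵢ / Σ ṁᵢCp,ᵢ
      = 1450.7 / 164.86 = 8.7997 °C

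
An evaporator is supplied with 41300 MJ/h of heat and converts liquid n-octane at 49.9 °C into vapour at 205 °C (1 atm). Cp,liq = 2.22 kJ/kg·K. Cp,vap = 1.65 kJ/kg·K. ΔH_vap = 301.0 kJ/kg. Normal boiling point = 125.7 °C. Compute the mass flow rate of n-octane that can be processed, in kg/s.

ṁ = 19.1 kg/s

Δh = 2.22×(125.7−49.9) + 301.0 + 1.65×(205−125.7) = 600.12 kJ/kg
Q = 41300 MJ/h = 11472 kJ/s = 11472 kJ/s
ṁ = Q/Δh = 11472 / 600.12 = 19.117 kg/s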